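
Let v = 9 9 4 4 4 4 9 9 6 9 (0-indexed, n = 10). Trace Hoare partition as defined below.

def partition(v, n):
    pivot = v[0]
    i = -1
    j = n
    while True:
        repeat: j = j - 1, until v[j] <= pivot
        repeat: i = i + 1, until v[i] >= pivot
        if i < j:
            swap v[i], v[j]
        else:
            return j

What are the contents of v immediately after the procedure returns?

pivot = v[0] = 9; i = -1, j = 10
j→9 (v[9]=9≤9), i→0 (v[0]=9≥9); i<j, swap → 9 9 4 4 4 4 9 9 6 9
j→8 (v[8]=6≤9), i→1 (v[1]=9≥9); i<j, swap → 9 6 4 4 4 4 9 9 9 9
j→7 (v[7]=9≤9), i→6 (v[6]=9≥9); i<j, swap → 9 6 4 4 4 4 9 9 9 9
j→6, i→7; i≥j, return j=6. v = 9 6 4 4 4 4 9 9 9 9

9 6 4 4 4 4 9 9 9 9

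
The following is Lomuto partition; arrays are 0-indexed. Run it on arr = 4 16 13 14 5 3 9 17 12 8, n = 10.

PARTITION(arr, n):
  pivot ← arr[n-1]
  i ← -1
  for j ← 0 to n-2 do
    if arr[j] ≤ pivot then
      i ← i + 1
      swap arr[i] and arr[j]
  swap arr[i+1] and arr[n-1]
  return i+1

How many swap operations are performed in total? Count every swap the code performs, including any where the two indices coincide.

pivot=8, i=-1
j=0: 4≤8, i=0, swap(0,0) ⇒ 4 16 13 14 5 3 9 17 12 8
j=1: 16>8, skip
j=2: 13>8, skip
j=3: 14>8, skip
j=4: 5≤8, i=1, swap(1,4) ⇒ 4 5 13 14 16 3 9 17 12 8
j=5: 3≤8, i=2, swap(2,5) ⇒ 4 5 3 14 16 13 9 17 12 8
j=6: 9>8, skip
j=7: 17>8, skip
j=8: 12>8, skip
swap(3,9) ⇒ 4 5 3 8 16 13 9 17 12 14; return 3

4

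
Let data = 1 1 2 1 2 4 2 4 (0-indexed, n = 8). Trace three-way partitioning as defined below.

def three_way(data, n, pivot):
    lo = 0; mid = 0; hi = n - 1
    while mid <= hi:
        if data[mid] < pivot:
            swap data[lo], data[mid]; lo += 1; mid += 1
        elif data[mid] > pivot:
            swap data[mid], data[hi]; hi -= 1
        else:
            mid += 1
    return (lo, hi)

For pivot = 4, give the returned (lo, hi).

(6, 7)

pivot = 4; lo=0, mid=0, hi=7
data[mid]=1<4: swap data[0],data[0]; lo=1,mid=1 → 1 1 2 1 2 4 2 4
data[mid]=1<4: swap data[1],data[1]; lo=2,mid=2 → 1 1 2 1 2 4 2 4
data[mid]=2<4: swap data[2],data[2]; lo=3,mid=3 → 1 1 2 1 2 4 2 4
data[mid]=1<4: swap data[3],data[3]; lo=4,mid=4 → 1 1 2 1 2 4 2 4
data[mid]=2<4: swap data[4],data[4]; lo=5,mid=5 → 1 1 2 1 2 4 2 4
data[mid]=4=4: mid=6
data[mid]=2<4: swap data[5],data[6]; lo=6,mid=7 → 1 1 2 1 2 2 4 4
data[mid]=4=4: mid=8
end: lo=6, hi=7; data = 1 1 2 1 2 2 4 4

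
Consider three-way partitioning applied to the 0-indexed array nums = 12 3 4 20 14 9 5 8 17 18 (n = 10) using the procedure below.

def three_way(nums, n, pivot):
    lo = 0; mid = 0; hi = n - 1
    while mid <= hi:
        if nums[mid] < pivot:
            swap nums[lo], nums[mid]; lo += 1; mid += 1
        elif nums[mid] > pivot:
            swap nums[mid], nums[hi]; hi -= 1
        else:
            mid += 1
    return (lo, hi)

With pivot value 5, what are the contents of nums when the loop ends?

3 4 5 14 9 20 8 17 18 12

pivot = 5; lo=0, mid=0, hi=9
nums[mid]=12>5: swap nums[0],nums[9]; hi=8 → 18 3 4 20 14 9 5 8 17 12
nums[mid]=18>5: swap nums[0],nums[8]; hi=7 → 17 3 4 20 14 9 5 8 18 12
nums[mid]=17>5: swap nums[0],nums[7]; hi=6 → 8 3 4 20 14 9 5 17 18 12
nums[mid]=8>5: swap nums[0],nums[6]; hi=5 → 5 3 4 20 14 9 8 17 18 12
nums[mid]=5=5: mid=1
nums[mid]=3<5: swap nums[0],nums[1]; lo=1,mid=2 → 3 5 4 20 14 9 8 17 18 12
nums[mid]=4<5: swap nums[1],nums[2]; lo=2,mid=3 → 3 4 5 20 14 9 8 17 18 12
nums[mid]=20>5: swap nums[3],nums[5]; hi=4 → 3 4 5 9 14 20 8 17 18 12
nums[mid]=9>5: swap nums[3],nums[4]; hi=3 → 3 4 5 14 9 20 8 17 18 12
nums[mid]=14>5: swap nums[3],nums[3]; hi=2 → 3 4 5 14 9 20 8 17 18 12
end: lo=2, hi=2; nums = 3 4 5 14 9 20 8 17 18 12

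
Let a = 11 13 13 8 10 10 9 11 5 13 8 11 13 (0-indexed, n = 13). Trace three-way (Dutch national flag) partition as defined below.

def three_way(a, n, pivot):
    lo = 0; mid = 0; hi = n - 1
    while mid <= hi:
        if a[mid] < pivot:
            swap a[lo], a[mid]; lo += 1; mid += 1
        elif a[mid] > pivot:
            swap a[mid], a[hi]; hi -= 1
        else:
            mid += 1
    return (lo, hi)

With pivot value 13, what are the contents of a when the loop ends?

11 8 10 10 9 11 5 8 11 13 13 13 13

lo=0 mid=0 hi=12
11<13: swap(0,0), lo=1 mid=1 ⇒ 11 13 13 8 10 10 9 11 5 13 8 11 13
13=13: mid=2
13=13: mid=3
8<13: swap(1,3), lo=2 mid=4 ⇒ 11 8 13 13 10 10 9 11 5 13 8 11 13
10<13: swap(2,4), lo=3 mid=5 ⇒ 11 8 10 13 13 10 9 11 5 13 8 11 13
10<13: swap(3,5), lo=4 mid=6 ⇒ 11 8 10 10 13 13 9 11 5 13 8 11 13
9<13: swap(4,6), lo=5 mid=7 ⇒ 11 8 10 10 9 13 13 11 5 13 8 11 13
11<13: swap(5,7), lo=6 mid=8 ⇒ 11 8 10 10 9 11 13 13 5 13 8 11 13
5<13: swap(6,8), lo=7 mid=9 ⇒ 11 8 10 10 9 11 5 13 13 13 8 11 13
13=13: mid=10
8<13: swap(7,10), lo=8 mid=11 ⇒ 11 8 10 10 9 11 5 8 13 13 13 11 13
11<13: swap(8,11), lo=9 mid=12 ⇒ 11 8 10 10 9 11 5 8 11 13 13 13 13
13=13: mid=13
done. lo=9 hi=12; a=11 8 10 10 9 11 5 8 11 13 13 13 13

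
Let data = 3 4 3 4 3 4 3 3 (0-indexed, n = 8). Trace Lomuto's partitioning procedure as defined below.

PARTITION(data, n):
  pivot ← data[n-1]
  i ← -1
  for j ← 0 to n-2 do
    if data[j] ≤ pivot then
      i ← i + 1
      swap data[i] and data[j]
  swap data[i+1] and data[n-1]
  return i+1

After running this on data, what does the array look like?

pivot=3, i=-1
j=0: 3≤3, i=0, swap(0,0) ⇒ 3 4 3 4 3 4 3 3
j=1: 4>3, skip
j=2: 3≤3, i=1, swap(1,2) ⇒ 3 3 4 4 3 4 3 3
j=3: 4>3, skip
j=4: 3≤3, i=2, swap(2,4) ⇒ 3 3 3 4 4 4 3 3
j=5: 4>3, skip
j=6: 3≤3, i=3, swap(3,6) ⇒ 3 3 3 3 4 4 4 3
swap(4,7) ⇒ 3 3 3 3 3 4 4 4; return 4

3 3 3 3 3 4 4 4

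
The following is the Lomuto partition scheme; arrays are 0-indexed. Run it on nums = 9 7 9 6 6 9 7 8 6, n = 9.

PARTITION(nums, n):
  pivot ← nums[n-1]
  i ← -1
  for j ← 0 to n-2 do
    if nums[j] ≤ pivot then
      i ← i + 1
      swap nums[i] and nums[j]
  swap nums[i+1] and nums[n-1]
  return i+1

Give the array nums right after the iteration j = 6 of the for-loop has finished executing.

pivot=6, i=-1
j=0: 9>6, skip
j=1: 7>6, skip
j=2: 9>6, skip
j=3: 6≤6, i=0, swap(0,3) ⇒ 6 7 9 9 6 9 7 8 6
j=4: 6≤6, i=1, swap(1,4) ⇒ 6 6 9 9 7 9 7 8 6
j=5: 9>6, skip
j=6: 7>6, skip
(after j=6) nums = 6 6 9 9 7 9 7 8 6

6 6 9 9 7 9 7 8 6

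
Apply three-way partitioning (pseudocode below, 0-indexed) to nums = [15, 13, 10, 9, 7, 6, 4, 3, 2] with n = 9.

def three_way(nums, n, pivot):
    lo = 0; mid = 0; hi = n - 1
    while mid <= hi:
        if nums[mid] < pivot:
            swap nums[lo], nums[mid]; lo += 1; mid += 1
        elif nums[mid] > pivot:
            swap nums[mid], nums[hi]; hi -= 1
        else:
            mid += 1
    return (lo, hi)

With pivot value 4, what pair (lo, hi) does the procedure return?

pivot = 4; lo=0, mid=0, hi=8
nums[mid]=15>4: swap nums[0],nums[8]; hi=7 → [2, 13, 10, 9, 7, 6, 4, 3, 15]
nums[mid]=2<4: swap nums[0],nums[0]; lo=1,mid=1 → [2, 13, 10, 9, 7, 6, 4, 3, 15]
nums[mid]=13>4: swap nums[1],nums[7]; hi=6 → [2, 3, 10, 9, 7, 6, 4, 13, 15]
nums[mid]=3<4: swap nums[1],nums[1]; lo=2,mid=2 → [2, 3, 10, 9, 7, 6, 4, 13, 15]
nums[mid]=10>4: swap nums[2],nums[6]; hi=5 → [2, 3, 4, 9, 7, 6, 10, 13, 15]
nums[mid]=4=4: mid=3
nums[mid]=9>4: swap nums[3],nums[5]; hi=4 → [2, 3, 4, 6, 7, 9, 10, 13, 15]
nums[mid]=6>4: swap nums[3],nums[4]; hi=3 → [2, 3, 4, 7, 6, 9, 10, 13, 15]
nums[mid]=7>4: swap nums[3],nums[3]; hi=2 → [2, 3, 4, 7, 6, 9, 10, 13, 15]
end: lo=2, hi=2; nums = [2, 3, 4, 7, 6, 9, 10, 13, 15]

(2, 2)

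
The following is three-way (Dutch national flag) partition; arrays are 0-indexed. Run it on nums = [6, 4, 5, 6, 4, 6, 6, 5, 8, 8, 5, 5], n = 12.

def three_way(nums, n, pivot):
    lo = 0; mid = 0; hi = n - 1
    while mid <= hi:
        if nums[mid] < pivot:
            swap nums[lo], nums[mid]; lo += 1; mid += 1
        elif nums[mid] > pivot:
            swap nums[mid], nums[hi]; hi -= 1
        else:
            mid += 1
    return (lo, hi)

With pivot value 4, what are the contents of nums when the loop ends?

pivot = 4; lo=0, mid=0, hi=11
nums[mid]=6>4: swap nums[0],nums[11]; hi=10 → [5, 4, 5, 6, 4, 6, 6, 5, 8, 8, 5, 6]
nums[mid]=5>4: swap nums[0],nums[10]; hi=9 → [5, 4, 5, 6, 4, 6, 6, 5, 8, 8, 5, 6]
nums[mid]=5>4: swap nums[0],nums[9]; hi=8 → [8, 4, 5, 6, 4, 6, 6, 5, 8, 5, 5, 6]
nums[mid]=8>4: swap nums[0],nums[8]; hi=7 → [8, 4, 5, 6, 4, 6, 6, 5, 8, 5, 5, 6]
nums[mid]=8>4: swap nums[0],nums[7]; hi=6 → [5, 4, 5, 6, 4, 6, 6, 8, 8, 5, 5, 6]
nums[mid]=5>4: swap nums[0],nums[6]; hi=5 → [6, 4, 5, 6, 4, 6, 5, 8, 8, 5, 5, 6]
nums[mid]=6>4: swap nums[0],nums[5]; hi=4 → [6, 4, 5, 6, 4, 6, 5, 8, 8, 5, 5, 6]
nums[mid]=6>4: swap nums[0],nums[4]; hi=3 → [4, 4, 5, 6, 6, 6, 5, 8, 8, 5, 5, 6]
nums[mid]=4=4: mid=1
nums[mid]=4=4: mid=2
nums[mid]=5>4: swap nums[2],nums[3]; hi=2 → [4, 4, 6, 5, 6, 6, 5, 8, 8, 5, 5, 6]
nums[mid]=6>4: swap nums[2],nums[2]; hi=1 → [4, 4, 6, 5, 6, 6, 5, 8, 8, 5, 5, 6]
end: lo=0, hi=1; nums = [4, 4, 6, 5, 6, 6, 5, 8, 8, 5, 5, 6]

[4, 4, 6, 5, 6, 6, 5, 8, 8, 5, 5, 6]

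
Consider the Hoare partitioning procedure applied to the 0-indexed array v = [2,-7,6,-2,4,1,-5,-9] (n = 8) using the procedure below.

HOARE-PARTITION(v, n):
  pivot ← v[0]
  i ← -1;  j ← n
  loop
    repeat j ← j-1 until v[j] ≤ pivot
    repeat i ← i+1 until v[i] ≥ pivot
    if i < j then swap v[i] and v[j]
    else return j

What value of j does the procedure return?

4

pivot = v[0] = 2; i = -1, j = 8
j→7 (v[7]=-9≤2), i→0 (v[0]=2≥2); i<j, swap → [-9,-7,6,-2,4,1,-5,2]
j→6 (v[6]=-5≤2), i→2 (v[2]=6≥2); i<j, swap → [-9,-7,-5,-2,4,1,6,2]
j→5 (v[5]=1≤2), i→4 (v[4]=4≥2); i<j, swap → [-9,-7,-5,-2,1,4,6,2]
j→4, i→5; i≥j, return j=4. v = [-9,-7,-5,-2,1,4,6,2]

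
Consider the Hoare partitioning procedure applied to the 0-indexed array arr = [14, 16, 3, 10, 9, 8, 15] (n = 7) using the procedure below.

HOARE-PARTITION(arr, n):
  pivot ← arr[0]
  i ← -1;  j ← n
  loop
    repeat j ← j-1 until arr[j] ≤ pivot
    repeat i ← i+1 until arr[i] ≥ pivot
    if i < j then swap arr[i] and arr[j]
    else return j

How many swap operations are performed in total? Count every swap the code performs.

pivot = arr[0] = 14; i = -1, j = 7
j→5 (arr[5]=8≤14), i→0 (arr[0]=14≥14); i<j, swap → [8, 16, 3, 10, 9, 14, 15]
j→4 (arr[4]=9≤14), i→1 (arr[1]=16≥14); i<j, swap → [8, 9, 3, 10, 16, 14, 15]
j→3, i→4; i≥j, return j=3. arr = [8, 9, 3, 10, 16, 14, 15]

2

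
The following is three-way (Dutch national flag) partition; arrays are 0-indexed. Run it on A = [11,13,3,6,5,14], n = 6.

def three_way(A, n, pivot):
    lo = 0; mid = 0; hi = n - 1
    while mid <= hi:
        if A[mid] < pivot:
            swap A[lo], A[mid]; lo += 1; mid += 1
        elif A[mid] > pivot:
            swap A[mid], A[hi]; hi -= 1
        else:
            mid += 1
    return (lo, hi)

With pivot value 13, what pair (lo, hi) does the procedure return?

pivot = 13; lo=0, mid=0, hi=5
A[mid]=11<13: swap A[0],A[0]; lo=1,mid=1 → [11,13,3,6,5,14]
A[mid]=13=13: mid=2
A[mid]=3<13: swap A[1],A[2]; lo=2,mid=3 → [11,3,13,6,5,14]
A[mid]=6<13: swap A[2],A[3]; lo=3,mid=4 → [11,3,6,13,5,14]
A[mid]=5<13: swap A[3],A[4]; lo=4,mid=5 → [11,3,6,5,13,14]
A[mid]=14>13: swap A[5],A[5]; hi=4 → [11,3,6,5,13,14]
end: lo=4, hi=4; A = [11,3,6,5,13,14]

(4, 4)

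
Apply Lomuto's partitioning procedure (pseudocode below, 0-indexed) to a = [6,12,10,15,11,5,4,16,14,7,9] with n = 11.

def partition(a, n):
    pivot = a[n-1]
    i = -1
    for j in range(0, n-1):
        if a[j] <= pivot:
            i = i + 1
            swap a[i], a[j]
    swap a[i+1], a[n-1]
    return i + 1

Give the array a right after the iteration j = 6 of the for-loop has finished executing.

pivot = a[10] = 9; i = -1
j=0: a[0]=6 ≤ 9 → i=0, swap a[0],a[0] (no change) → [6,12,10,15,11,5,4,16,14,7,9]
j=1: a[1]=12 > 9 → no swap
j=2: a[2]=10 > 9 → no swap
j=3: a[3]=15 > 9 → no swap
j=4: a[4]=11 > 9 → no swap
j=5: a[5]=5 ≤ 9 → i=1, swap a[1],a[5] → [6,5,10,15,11,12,4,16,14,7,9]
j=6: a[6]=4 ≤ 9 → i=2, swap a[2],a[6] → [6,5,4,15,11,12,10,16,14,7,9]
(after j=6) a = [6,5,4,15,11,12,10,16,14,7,9]

[6,5,4,15,11,12,10,16,14,7,9]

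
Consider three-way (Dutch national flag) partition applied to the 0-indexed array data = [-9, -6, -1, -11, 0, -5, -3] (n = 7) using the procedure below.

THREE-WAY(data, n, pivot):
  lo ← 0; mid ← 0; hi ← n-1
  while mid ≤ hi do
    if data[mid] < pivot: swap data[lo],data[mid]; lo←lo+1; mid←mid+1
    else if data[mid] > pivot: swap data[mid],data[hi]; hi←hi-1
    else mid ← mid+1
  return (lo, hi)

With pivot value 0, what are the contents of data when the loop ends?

[-9, -6, -1, -11, -5, -3, 0]

pivot = 0; lo=0, mid=0, hi=6
data[mid]=-9<0: swap data[0],data[0]; lo=1,mid=1 → [-9, -6, -1, -11, 0, -5, -3]
data[mid]=-6<0: swap data[1],data[1]; lo=2,mid=2 → [-9, -6, -1, -11, 0, -5, -3]
data[mid]=-1<0: swap data[2],data[2]; lo=3,mid=3 → [-9, -6, -1, -11, 0, -5, -3]
data[mid]=-11<0: swap data[3],data[3]; lo=4,mid=4 → [-9, -6, -1, -11, 0, -5, -3]
data[mid]=0=0: mid=5
data[mid]=-5<0: swap data[4],data[5]; lo=5,mid=6 → [-9, -6, -1, -11, -5, 0, -3]
data[mid]=-3<0: swap data[5],data[6]; lo=6,mid=7 → [-9, -6, -1, -11, -5, -3, 0]
end: lo=6, hi=6; data = [-9, -6, -1, -11, -5, -3, 0]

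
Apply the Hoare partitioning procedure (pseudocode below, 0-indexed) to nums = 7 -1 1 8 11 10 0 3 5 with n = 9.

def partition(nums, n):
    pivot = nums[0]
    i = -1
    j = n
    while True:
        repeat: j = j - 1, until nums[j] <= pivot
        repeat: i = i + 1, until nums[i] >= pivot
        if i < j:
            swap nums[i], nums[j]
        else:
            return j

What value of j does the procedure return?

4

pivot=7
j stops at 8 (5), i stops at 0 (7); swap ⇒ 5 -1 1 8 11 10 0 3 7
j stops at 7 (3), i stops at 3 (8); swap ⇒ 5 -1 1 3 11 10 0 8 7
j stops at 6 (0), i stops at 4 (11); swap ⇒ 5 -1 1 3 0 10 11 8 7
j stops at 4, i stops at 5; i≥j ⇒ return 4. nums=5 -1 1 3 0 10 11 8 7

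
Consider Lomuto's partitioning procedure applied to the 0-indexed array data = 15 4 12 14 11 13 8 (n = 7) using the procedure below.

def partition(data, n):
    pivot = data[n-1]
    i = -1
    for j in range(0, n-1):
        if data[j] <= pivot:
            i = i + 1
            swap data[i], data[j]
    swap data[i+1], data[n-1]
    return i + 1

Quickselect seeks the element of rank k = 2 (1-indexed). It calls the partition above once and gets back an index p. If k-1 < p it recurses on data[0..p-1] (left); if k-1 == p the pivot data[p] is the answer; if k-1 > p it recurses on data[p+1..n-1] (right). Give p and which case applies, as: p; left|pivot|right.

pivot=8, i=-1
j=0: 15>8, skip
j=1: 4≤8, i=0, swap(0,1) ⇒ 4 15 12 14 11 13 8
j=2: 12>8, skip
j=3: 14>8, skip
j=4: 11>8, skip
j=5: 13>8, skip
swap(1,6) ⇒ 4 8 12 14 11 13 15; return 1
p = 1; k-1 = 1 == 1 ⇒ pivot

1; pivot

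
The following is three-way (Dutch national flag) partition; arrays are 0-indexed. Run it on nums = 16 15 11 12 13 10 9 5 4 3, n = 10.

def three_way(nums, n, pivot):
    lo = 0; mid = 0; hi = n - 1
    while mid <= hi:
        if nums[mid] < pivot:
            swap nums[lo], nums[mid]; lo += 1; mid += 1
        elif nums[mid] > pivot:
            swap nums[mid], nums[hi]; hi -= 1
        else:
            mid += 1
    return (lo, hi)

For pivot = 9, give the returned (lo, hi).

(3, 3)

pivot = 9; lo=0, mid=0, hi=9
nums[mid]=16>9: swap nums[0],nums[9]; hi=8 → 3 15 11 12 13 10 9 5 4 16
nums[mid]=3<9: swap nums[0],nums[0]; lo=1,mid=1 → 3 15 11 12 13 10 9 5 4 16
nums[mid]=15>9: swap nums[1],nums[8]; hi=7 → 3 4 11 12 13 10 9 5 15 16
nums[mid]=4<9: swap nums[1],nums[1]; lo=2,mid=2 → 3 4 11 12 13 10 9 5 15 16
nums[mid]=11>9: swap nums[2],nums[7]; hi=6 → 3 4 5 12 13 10 9 11 15 16
nums[mid]=5<9: swap nums[2],nums[2]; lo=3,mid=3 → 3 4 5 12 13 10 9 11 15 16
nums[mid]=12>9: swap nums[3],nums[6]; hi=5 → 3 4 5 9 13 10 12 11 15 16
nums[mid]=9=9: mid=4
nums[mid]=13>9: swap nums[4],nums[5]; hi=4 → 3 4 5 9 10 13 12 11 15 16
nums[mid]=10>9: swap nums[4],nums[4]; hi=3 → 3 4 5 9 10 13 12 11 15 16
end: lo=3, hi=3; nums = 3 4 5 9 10 13 12 11 15 16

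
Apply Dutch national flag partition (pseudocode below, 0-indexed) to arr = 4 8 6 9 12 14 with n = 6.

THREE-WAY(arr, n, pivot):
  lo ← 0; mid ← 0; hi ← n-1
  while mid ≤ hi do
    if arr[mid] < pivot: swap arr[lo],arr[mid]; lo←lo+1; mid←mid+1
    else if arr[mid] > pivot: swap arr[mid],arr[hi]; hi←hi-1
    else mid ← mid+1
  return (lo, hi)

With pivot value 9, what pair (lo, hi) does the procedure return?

pivot = 9; lo=0, mid=0, hi=5
arr[mid]=4<9: swap arr[0],arr[0]; lo=1,mid=1 → 4 8 6 9 12 14
arr[mid]=8<9: swap arr[1],arr[1]; lo=2,mid=2 → 4 8 6 9 12 14
arr[mid]=6<9: swap arr[2],arr[2]; lo=3,mid=3 → 4 8 6 9 12 14
arr[mid]=9=9: mid=4
arr[mid]=12>9: swap arr[4],arr[5]; hi=4 → 4 8 6 9 14 12
arr[mid]=14>9: swap arr[4],arr[4]; hi=3 → 4 8 6 9 14 12
end: lo=3, hi=3; arr = 4 8 6 9 14 12

(3, 3)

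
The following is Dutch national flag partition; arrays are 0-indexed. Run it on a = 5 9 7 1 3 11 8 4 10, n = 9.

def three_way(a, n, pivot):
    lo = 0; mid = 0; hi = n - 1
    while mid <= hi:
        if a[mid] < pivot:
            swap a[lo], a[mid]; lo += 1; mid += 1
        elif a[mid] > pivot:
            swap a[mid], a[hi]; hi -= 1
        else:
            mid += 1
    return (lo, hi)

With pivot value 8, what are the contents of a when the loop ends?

5 4 7 1 3 8 11 10 9

lo=0 mid=0 hi=8
5<8: swap(0,0), lo=1 mid=1 ⇒ 5 9 7 1 3 11 8 4 10
9>8: swap(1,8), hi=7 ⇒ 5 10 7 1 3 11 8 4 9
10>8: swap(1,7), hi=6 ⇒ 5 4 7 1 3 11 8 10 9
4<8: swap(1,1), lo=2 mid=2 ⇒ 5 4 7 1 3 11 8 10 9
7<8: swap(2,2), lo=3 mid=3 ⇒ 5 4 7 1 3 11 8 10 9
1<8: swap(3,3), lo=4 mid=4 ⇒ 5 4 7 1 3 11 8 10 9
3<8: swap(4,4), lo=5 mid=5 ⇒ 5 4 7 1 3 11 8 10 9
11>8: swap(5,6), hi=5 ⇒ 5 4 7 1 3 8 11 10 9
8=8: mid=6
done. lo=5 hi=5; a=5 4 7 1 3 8 11 10 9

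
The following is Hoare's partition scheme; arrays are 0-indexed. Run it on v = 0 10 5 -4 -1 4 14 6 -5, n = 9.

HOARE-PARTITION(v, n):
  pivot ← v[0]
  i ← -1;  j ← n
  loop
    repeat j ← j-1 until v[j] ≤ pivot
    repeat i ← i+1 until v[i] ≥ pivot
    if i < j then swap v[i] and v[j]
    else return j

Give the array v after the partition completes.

-5 -1 -4 5 10 4 14 6 0

pivot=0
j stops at 8 (-5), i stops at 0 (0); swap ⇒ -5 10 5 -4 -1 4 14 6 0
j stops at 4 (-1), i stops at 1 (10); swap ⇒ -5 -1 5 -4 10 4 14 6 0
j stops at 3 (-4), i stops at 2 (5); swap ⇒ -5 -1 -4 5 10 4 14 6 0
j stops at 2, i stops at 3; i≥j ⇒ return 2. v=-5 -1 -4 5 10 4 14 6 0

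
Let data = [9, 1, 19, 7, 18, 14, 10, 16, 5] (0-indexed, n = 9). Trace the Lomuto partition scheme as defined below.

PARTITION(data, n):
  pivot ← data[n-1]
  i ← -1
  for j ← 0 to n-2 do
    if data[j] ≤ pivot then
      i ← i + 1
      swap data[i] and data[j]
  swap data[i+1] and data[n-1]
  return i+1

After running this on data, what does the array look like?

[1, 5, 19, 7, 18, 14, 10, 16, 9]

pivot=5, i=-1
j=0: 9>5, skip
j=1: 1≤5, i=0, swap(0,1) ⇒ [1, 9, 19, 7, 18, 14, 10, 16, 5]
j=2: 19>5, skip
j=3: 7>5, skip
j=4: 18>5, skip
j=5: 14>5, skip
j=6: 10>5, skip
j=7: 16>5, skip
swap(1,8) ⇒ [1, 5, 19, 7, 18, 14, 10, 16, 9]; return 1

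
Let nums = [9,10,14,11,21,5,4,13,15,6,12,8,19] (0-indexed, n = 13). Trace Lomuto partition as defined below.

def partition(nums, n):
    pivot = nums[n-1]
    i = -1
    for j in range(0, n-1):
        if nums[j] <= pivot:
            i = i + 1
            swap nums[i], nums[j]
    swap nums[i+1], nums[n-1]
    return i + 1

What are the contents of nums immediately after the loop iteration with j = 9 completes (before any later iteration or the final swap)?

pivot=19, i=-1
j=0: 9≤19, i=0, swap(0,0) ⇒ [9,10,14,11,21,5,4,13,15,6,12,8,19]
j=1: 10≤19, i=1, swap(1,1) ⇒ [9,10,14,11,21,5,4,13,15,6,12,8,19]
j=2: 14≤19, i=2, swap(2,2) ⇒ [9,10,14,11,21,5,4,13,15,6,12,8,19]
j=3: 11≤19, i=3, swap(3,3) ⇒ [9,10,14,11,21,5,4,13,15,6,12,8,19]
j=4: 21>19, skip
j=5: 5≤19, i=4, swap(4,5) ⇒ [9,10,14,11,5,21,4,13,15,6,12,8,19]
j=6: 4≤19, i=5, swap(5,6) ⇒ [9,10,14,11,5,4,21,13,15,6,12,8,19]
j=7: 13≤19, i=6, swap(6,7) ⇒ [9,10,14,11,5,4,13,21,15,6,12,8,19]
j=8: 15≤19, i=7, swap(7,8) ⇒ [9,10,14,11,5,4,13,15,21,6,12,8,19]
j=9: 6≤19, i=8, swap(8,9) ⇒ [9,10,14,11,5,4,13,15,6,21,12,8,19]
(after j=9) nums = [9,10,14,11,5,4,13,15,6,21,12,8,19]

[9,10,14,11,5,4,13,15,6,21,12,8,19]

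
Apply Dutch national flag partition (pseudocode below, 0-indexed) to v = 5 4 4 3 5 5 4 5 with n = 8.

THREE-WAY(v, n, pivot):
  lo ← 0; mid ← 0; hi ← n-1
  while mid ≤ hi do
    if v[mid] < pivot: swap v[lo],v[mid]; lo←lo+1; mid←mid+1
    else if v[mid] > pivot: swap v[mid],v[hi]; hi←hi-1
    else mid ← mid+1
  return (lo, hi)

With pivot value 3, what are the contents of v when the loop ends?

lo=0 mid=0 hi=7
5>3: swap(0,7), hi=6 ⇒ 5 4 4 3 5 5 4 5
5>3: swap(0,6), hi=5 ⇒ 4 4 4 3 5 5 5 5
4>3: swap(0,5), hi=4 ⇒ 5 4 4 3 5 4 5 5
5>3: swap(0,4), hi=3 ⇒ 5 4 4 3 5 4 5 5
5>3: swap(0,3), hi=2 ⇒ 3 4 4 5 5 4 5 5
3=3: mid=1
4>3: swap(1,2), hi=1 ⇒ 3 4 4 5 5 4 5 5
4>3: swap(1,1), hi=0 ⇒ 3 4 4 5 5 4 5 5
done. lo=0 hi=0; v=3 4 4 5 5 4 5 5

3 4 4 5 5 4 5 5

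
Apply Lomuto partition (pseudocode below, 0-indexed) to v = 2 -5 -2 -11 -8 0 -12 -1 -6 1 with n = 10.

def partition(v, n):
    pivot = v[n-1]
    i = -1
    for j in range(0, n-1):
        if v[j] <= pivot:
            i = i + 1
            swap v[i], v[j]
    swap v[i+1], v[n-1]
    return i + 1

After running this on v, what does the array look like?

-5 -2 -11 -8 0 -12 -1 -6 1 2

pivot = v[9] = 1; i = -1
j=0: v[0]=2 > 1 → no swap
j=1: v[1]=-5 ≤ 1 → i=0, swap v[0],v[1] → -5 2 -2 -11 -8 0 -12 -1 -6 1
j=2: v[2]=-2 ≤ 1 → i=1, swap v[1],v[2] → -5 -2 2 -11 -8 0 -12 -1 -6 1
j=3: v[3]=-11 ≤ 1 → i=2, swap v[2],v[3] → -5 -2 -11 2 -8 0 -12 -1 -6 1
j=4: v[4]=-8 ≤ 1 → i=3, swap v[3],v[4] → -5 -2 -11 -8 2 0 -12 -1 -6 1
j=5: v[5]=0 ≤ 1 → i=4, swap v[4],v[5] → -5 -2 -11 -8 0 2 -12 -1 -6 1
j=6: v[6]=-12 ≤ 1 → i=5, swap v[5],v[6] → -5 -2 -11 -8 0 -12 2 -1 -6 1
j=7: v[7]=-1 ≤ 1 → i=6, swap v[6],v[7] → -5 -2 -11 -8 0 -12 -1 2 -6 1
j=8: v[8]=-6 ≤ 1 → i=7, swap v[7],v[8] → -5 -2 -11 -8 0 -12 -1 -6 2 1
final swap v[8],v[9] → -5 -2 -11 -8 0 -12 -1 -6 1 2; return 8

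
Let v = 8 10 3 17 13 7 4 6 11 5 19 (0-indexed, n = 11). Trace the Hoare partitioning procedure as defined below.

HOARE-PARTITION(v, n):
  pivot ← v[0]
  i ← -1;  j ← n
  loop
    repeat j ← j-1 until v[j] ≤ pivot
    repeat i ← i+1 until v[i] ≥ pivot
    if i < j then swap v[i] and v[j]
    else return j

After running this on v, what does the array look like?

5 6 3 4 7 13 17 10 11 8 19

pivot = v[0] = 8; i = -1, j = 11
j→9 (v[9]=5≤8), i→0 (v[0]=8≥8); i<j, swap → 5 10 3 17 13 7 4 6 11 8 19
j→7 (v[7]=6≤8), i→1 (v[1]=10≥8); i<j, swap → 5 6 3 17 13 7 4 10 11 8 19
j→6 (v[6]=4≤8), i→3 (v[3]=17≥8); i<j, swap → 5 6 3 4 13 7 17 10 11 8 19
j→5 (v[5]=7≤8), i→4 (v[4]=13≥8); i<j, swap → 5 6 3 4 7 13 17 10 11 8 19
j→4, i→5; i≥j, return j=4. v = 5 6 3 4 7 13 17 10 11 8 19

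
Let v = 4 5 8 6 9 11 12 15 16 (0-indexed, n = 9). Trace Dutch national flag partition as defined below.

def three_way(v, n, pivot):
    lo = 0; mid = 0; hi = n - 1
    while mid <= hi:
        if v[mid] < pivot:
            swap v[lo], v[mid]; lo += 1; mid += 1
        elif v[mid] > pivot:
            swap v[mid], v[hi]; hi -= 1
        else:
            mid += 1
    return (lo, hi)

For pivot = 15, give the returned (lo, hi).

(7, 7)

pivot = 15; lo=0, mid=0, hi=8
v[mid]=4<15: swap v[0],v[0]; lo=1,mid=1 → 4 5 8 6 9 11 12 15 16
v[mid]=5<15: swap v[1],v[1]; lo=2,mid=2 → 4 5 8 6 9 11 12 15 16
v[mid]=8<15: swap v[2],v[2]; lo=3,mid=3 → 4 5 8 6 9 11 12 15 16
v[mid]=6<15: swap v[3],v[3]; lo=4,mid=4 → 4 5 8 6 9 11 12 15 16
v[mid]=9<15: swap v[4],v[4]; lo=5,mid=5 → 4 5 8 6 9 11 12 15 16
v[mid]=11<15: swap v[5],v[5]; lo=6,mid=6 → 4 5 8 6 9 11 12 15 16
v[mid]=12<15: swap v[6],v[6]; lo=7,mid=7 → 4 5 8 6 9 11 12 15 16
v[mid]=15=15: mid=8
v[mid]=16>15: swap v[8],v[8]; hi=7 → 4 5 8 6 9 11 12 15 16
end: lo=7, hi=7; v = 4 5 8 6 9 11 12 15 16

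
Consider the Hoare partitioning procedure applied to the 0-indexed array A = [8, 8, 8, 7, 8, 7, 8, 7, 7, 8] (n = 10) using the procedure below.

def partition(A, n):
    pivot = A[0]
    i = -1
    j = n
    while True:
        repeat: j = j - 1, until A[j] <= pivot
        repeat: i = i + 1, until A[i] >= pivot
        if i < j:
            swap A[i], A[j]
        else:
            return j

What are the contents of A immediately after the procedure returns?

[8, 7, 7, 7, 8, 7, 8, 8, 8, 8]

pivot = A[0] = 8; i = -1, j = 10
j→9 (A[9]=8≤8), i→0 (A[0]=8≥8); i<j, swap → [8, 8, 8, 7, 8, 7, 8, 7, 7, 8]
j→8 (A[8]=7≤8), i→1 (A[1]=8≥8); i<j, swap → [8, 7, 8, 7, 8, 7, 8, 7, 8, 8]
j→7 (A[7]=7≤8), i→2 (A[2]=8≥8); i<j, swap → [8, 7, 7, 7, 8, 7, 8, 8, 8, 8]
j→6 (A[6]=8≤8), i→4 (A[4]=8≥8); i<j, swap → [8, 7, 7, 7, 8, 7, 8, 8, 8, 8]
j→5, i→6; i≥j, return j=5. A = [8, 7, 7, 7, 8, 7, 8, 8, 8, 8]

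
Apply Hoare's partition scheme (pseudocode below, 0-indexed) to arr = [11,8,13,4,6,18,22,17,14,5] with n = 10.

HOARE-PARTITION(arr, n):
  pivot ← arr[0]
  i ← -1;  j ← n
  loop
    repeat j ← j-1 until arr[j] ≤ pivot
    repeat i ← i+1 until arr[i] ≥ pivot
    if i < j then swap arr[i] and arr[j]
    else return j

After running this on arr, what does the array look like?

pivot = arr[0] = 11; i = -1, j = 10
j→9 (arr[9]=5≤11), i→0 (arr[0]=11≥11); i<j, swap → [5,8,13,4,6,18,22,17,14,11]
j→4 (arr[4]=6≤11), i→2 (arr[2]=13≥11); i<j, swap → [5,8,6,4,13,18,22,17,14,11]
j→3, i→4; i≥j, return j=3. arr = [5,8,6,4,13,18,22,17,14,11]

[5,8,6,4,13,18,22,17,14,11]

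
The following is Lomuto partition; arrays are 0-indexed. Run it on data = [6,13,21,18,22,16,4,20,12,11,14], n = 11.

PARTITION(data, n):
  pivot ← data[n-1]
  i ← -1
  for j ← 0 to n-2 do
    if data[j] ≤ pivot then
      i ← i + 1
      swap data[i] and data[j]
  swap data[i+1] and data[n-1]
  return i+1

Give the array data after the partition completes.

[6,13,4,12,11,14,21,20,18,22,16]

pivot=14, i=-1
j=0: 6≤14, i=0, swap(0,0) ⇒ [6,13,21,18,22,16,4,20,12,11,14]
j=1: 13≤14, i=1, swap(1,1) ⇒ [6,13,21,18,22,16,4,20,12,11,14]
j=2: 21>14, skip
j=3: 18>14, skip
j=4: 22>14, skip
j=5: 16>14, skip
j=6: 4≤14, i=2, swap(2,6) ⇒ [6,13,4,18,22,16,21,20,12,11,14]
j=7: 20>14, skip
j=8: 12≤14, i=3, swap(3,8) ⇒ [6,13,4,12,22,16,21,20,18,11,14]
j=9: 11≤14, i=4, swap(4,9) ⇒ [6,13,4,12,11,16,21,20,18,22,14]
swap(5,10) ⇒ [6,13,4,12,11,14,21,20,18,22,16]; return 5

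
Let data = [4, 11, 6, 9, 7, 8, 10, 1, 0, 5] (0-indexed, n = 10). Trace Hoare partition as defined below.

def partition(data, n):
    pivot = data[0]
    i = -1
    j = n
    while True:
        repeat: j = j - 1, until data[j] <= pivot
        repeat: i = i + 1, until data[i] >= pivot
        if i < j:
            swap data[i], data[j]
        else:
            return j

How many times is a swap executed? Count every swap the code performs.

pivot = data[0] = 4; i = -1, j = 10
j→8 (data[8]=0≤4), i→0 (data[0]=4≥4); i<j, swap → [0, 11, 6, 9, 7, 8, 10, 1, 4, 5]
j→7 (data[7]=1≤4), i→1 (data[1]=11≥4); i<j, swap → [0, 1, 6, 9, 7, 8, 10, 11, 4, 5]
j→1, i→2; i≥j, return j=1. data = [0, 1, 6, 9, 7, 8, 10, 11, 4, 5]

2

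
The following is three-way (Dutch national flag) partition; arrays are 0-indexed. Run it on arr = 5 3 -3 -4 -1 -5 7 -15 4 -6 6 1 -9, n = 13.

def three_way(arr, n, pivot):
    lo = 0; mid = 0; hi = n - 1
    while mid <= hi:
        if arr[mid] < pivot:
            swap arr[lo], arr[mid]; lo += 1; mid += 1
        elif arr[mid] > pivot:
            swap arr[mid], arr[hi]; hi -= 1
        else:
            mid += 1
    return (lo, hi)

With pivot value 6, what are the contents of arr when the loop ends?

5 3 -3 -4 -1 -5 -9 -15 4 -6 1 6 7

pivot = 6; lo=0, mid=0, hi=12
arr[mid]=5<6: swap arr[0],arr[0]; lo=1,mid=1 → 5 3 -3 -4 -1 -5 7 -15 4 -6 6 1 -9
arr[mid]=3<6: swap arr[1],arr[1]; lo=2,mid=2 → 5 3 -3 -4 -1 -5 7 -15 4 -6 6 1 -9
arr[mid]=-3<6: swap arr[2],arr[2]; lo=3,mid=3 → 5 3 -3 -4 -1 -5 7 -15 4 -6 6 1 -9
arr[mid]=-4<6: swap arr[3],arr[3]; lo=4,mid=4 → 5 3 -3 -4 -1 -5 7 -15 4 -6 6 1 -9
arr[mid]=-1<6: swap arr[4],arr[4]; lo=5,mid=5 → 5 3 -3 -4 -1 -5 7 -15 4 -6 6 1 -9
arr[mid]=-5<6: swap arr[5],arr[5]; lo=6,mid=6 → 5 3 -3 -4 -1 -5 7 -15 4 -6 6 1 -9
arr[mid]=7>6: swap arr[6],arr[12]; hi=11 → 5 3 -3 -4 -1 -5 -9 -15 4 -6 6 1 7
arr[mid]=-9<6: swap arr[6],arr[6]; lo=7,mid=7 → 5 3 -3 -4 -1 -5 -9 -15 4 -6 6 1 7
arr[mid]=-15<6: swap arr[7],arr[7]; lo=8,mid=8 → 5 3 -3 -4 -1 -5 -9 -15 4 -6 6 1 7
arr[mid]=4<6: swap arr[8],arr[8]; lo=9,mid=9 → 5 3 -3 -4 -1 -5 -9 -15 4 -6 6 1 7
arr[mid]=-6<6: swap arr[9],arr[9]; lo=10,mid=10 → 5 3 -3 -4 -1 -5 -9 -15 4 -6 6 1 7
arr[mid]=6=6: mid=11
arr[mid]=1<6: swap arr[10],arr[11]; lo=11,mid=12 → 5 3 -3 -4 -1 -5 -9 -15 4 -6 1 6 7
end: lo=11, hi=11; arr = 5 3 -3 -4 -1 -5 -9 -15 4 -6 1 6 7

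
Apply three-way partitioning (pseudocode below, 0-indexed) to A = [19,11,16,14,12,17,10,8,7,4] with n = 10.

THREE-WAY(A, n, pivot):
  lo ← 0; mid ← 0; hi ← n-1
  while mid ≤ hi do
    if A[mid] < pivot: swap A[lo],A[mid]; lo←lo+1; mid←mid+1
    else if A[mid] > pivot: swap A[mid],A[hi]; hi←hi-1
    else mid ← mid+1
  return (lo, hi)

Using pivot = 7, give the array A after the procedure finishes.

[4,7,14,12,17,10,8,16,11,19]

lo=0 mid=0 hi=9
19>7: swap(0,9), hi=8 ⇒ [4,11,16,14,12,17,10,8,7,19]
4<7: swap(0,0), lo=1 mid=1 ⇒ [4,11,16,14,12,17,10,8,7,19]
11>7: swap(1,8), hi=7 ⇒ [4,7,16,14,12,17,10,8,11,19]
7=7: mid=2
16>7: swap(2,7), hi=6 ⇒ [4,7,8,14,12,17,10,16,11,19]
8>7: swap(2,6), hi=5 ⇒ [4,7,10,14,12,17,8,16,11,19]
10>7: swap(2,5), hi=4 ⇒ [4,7,17,14,12,10,8,16,11,19]
17>7: swap(2,4), hi=3 ⇒ [4,7,12,14,17,10,8,16,11,19]
12>7: swap(2,3), hi=2 ⇒ [4,7,14,12,17,10,8,16,11,19]
14>7: swap(2,2), hi=1 ⇒ [4,7,14,12,17,10,8,16,11,19]
done. lo=1 hi=1; A=[4,7,14,12,17,10,8,16,11,19]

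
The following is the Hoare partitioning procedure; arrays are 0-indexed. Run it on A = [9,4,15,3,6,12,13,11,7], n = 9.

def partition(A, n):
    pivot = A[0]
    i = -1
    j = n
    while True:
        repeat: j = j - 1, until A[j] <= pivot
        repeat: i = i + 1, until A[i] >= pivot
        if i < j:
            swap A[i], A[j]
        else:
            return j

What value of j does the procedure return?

3

pivot=9
j stops at 8 (7), i stops at 0 (9); swap ⇒ [7,4,15,3,6,12,13,11,9]
j stops at 4 (6), i stops at 2 (15); swap ⇒ [7,4,6,3,15,12,13,11,9]
j stops at 3, i stops at 4; i≥j ⇒ return 3. A=[7,4,6,3,15,12,13,11,9]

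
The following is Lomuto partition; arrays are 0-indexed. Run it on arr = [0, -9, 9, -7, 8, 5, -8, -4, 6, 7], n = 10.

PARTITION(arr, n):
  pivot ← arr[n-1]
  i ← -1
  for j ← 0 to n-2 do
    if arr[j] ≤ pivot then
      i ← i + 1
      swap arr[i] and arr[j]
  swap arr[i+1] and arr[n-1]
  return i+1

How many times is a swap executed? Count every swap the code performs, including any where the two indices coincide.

8

pivot = arr[9] = 7; i = -1
j=0: arr[0]=0 ≤ 7 → i=0, swap arr[0],arr[0] (no change) → [0, -9, 9, -7, 8, 5, -8, -4, 6, 7]
j=1: arr[1]=-9 ≤ 7 → i=1, swap arr[1],arr[1] (no change) → [0, -9, 9, -7, 8, 5, -8, -4, 6, 7]
j=2: arr[2]=9 > 7 → no swap
j=3: arr[3]=-7 ≤ 7 → i=2, swap arr[2],arr[3] → [0, -9, -7, 9, 8, 5, -8, -4, 6, 7]
j=4: arr[4]=8 > 7 → no swap
j=5: arr[5]=5 ≤ 7 → i=3, swap arr[3],arr[5] → [0, -9, -7, 5, 8, 9, -8, -4, 6, 7]
j=6: arr[6]=-8 ≤ 7 → i=4, swap arr[4],arr[6] → [0, -9, -7, 5, -8, 9, 8, -4, 6, 7]
j=7: arr[7]=-4 ≤ 7 → i=5, swap arr[5],arr[7] → [0, -9, -7, 5, -8, -4, 8, 9, 6, 7]
j=8: arr[8]=6 ≤ 7 → i=6, swap arr[6],arr[8] → [0, -9, -7, 5, -8, -4, 6, 9, 8, 7]
final swap arr[7],arr[9] → [0, -9, -7, 5, -8, -4, 6, 7, 8, 9]; return 7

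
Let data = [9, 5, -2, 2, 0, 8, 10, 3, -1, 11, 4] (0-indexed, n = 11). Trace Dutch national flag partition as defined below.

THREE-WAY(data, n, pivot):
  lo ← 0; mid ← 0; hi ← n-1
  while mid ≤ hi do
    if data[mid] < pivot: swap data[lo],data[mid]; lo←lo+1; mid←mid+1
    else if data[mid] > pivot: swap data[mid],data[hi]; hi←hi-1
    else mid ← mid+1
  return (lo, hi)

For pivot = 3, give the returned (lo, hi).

pivot = 3; lo=0, mid=0, hi=10
data[mid]=9>3: swap data[0],data[10]; hi=9 → [4, 5, -2, 2, 0, 8, 10, 3, -1, 11, 9]
data[mid]=4>3: swap data[0],data[9]; hi=8 → [11, 5, -2, 2, 0, 8, 10, 3, -1, 4, 9]
data[mid]=11>3: swap data[0],data[8]; hi=7 → [-1, 5, -2, 2, 0, 8, 10, 3, 11, 4, 9]
data[mid]=-1<3: swap data[0],data[0]; lo=1,mid=1 → [-1, 5, -2, 2, 0, 8, 10, 3, 11, 4, 9]
data[mid]=5>3: swap data[1],data[7]; hi=6 → [-1, 3, -2, 2, 0, 8, 10, 5, 11, 4, 9]
data[mid]=3=3: mid=2
data[mid]=-2<3: swap data[1],data[2]; lo=2,mid=3 → [-1, -2, 3, 2, 0, 8, 10, 5, 11, 4, 9]
data[mid]=2<3: swap data[2],data[3]; lo=3,mid=4 → [-1, -2, 2, 3, 0, 8, 10, 5, 11, 4, 9]
data[mid]=0<3: swap data[3],data[4]; lo=4,mid=5 → [-1, -2, 2, 0, 3, 8, 10, 5, 11, 4, 9]
data[mid]=8>3: swap data[5],data[6]; hi=5 → [-1, -2, 2, 0, 3, 10, 8, 5, 11, 4, 9]
data[mid]=10>3: swap data[5],data[5]; hi=4 → [-1, -2, 2, 0, 3, 10, 8, 5, 11, 4, 9]
end: lo=4, hi=4; data = [-1, -2, 2, 0, 3, 10, 8, 5, 11, 4, 9]

(4, 4)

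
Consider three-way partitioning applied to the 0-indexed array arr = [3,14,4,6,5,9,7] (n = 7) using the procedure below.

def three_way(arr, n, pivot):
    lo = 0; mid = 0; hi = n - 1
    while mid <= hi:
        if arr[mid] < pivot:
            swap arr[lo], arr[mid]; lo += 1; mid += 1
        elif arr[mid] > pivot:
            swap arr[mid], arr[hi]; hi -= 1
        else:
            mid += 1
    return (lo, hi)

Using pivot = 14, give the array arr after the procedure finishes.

pivot = 14; lo=0, mid=0, hi=6
arr[mid]=3<14: swap arr[0],arr[0]; lo=1,mid=1 → [3,14,4,6,5,9,7]
arr[mid]=14=14: mid=2
arr[mid]=4<14: swap arr[1],arr[2]; lo=2,mid=3 → [3,4,14,6,5,9,7]
arr[mid]=6<14: swap arr[2],arr[3]; lo=3,mid=4 → [3,4,6,14,5,9,7]
arr[mid]=5<14: swap arr[3],arr[4]; lo=4,mid=5 → [3,4,6,5,14,9,7]
arr[mid]=9<14: swap arr[4],arr[5]; lo=5,mid=6 → [3,4,6,5,9,14,7]
arr[mid]=7<14: swap arr[5],arr[6]; lo=6,mid=7 → [3,4,6,5,9,7,14]
end: lo=6, hi=6; arr = [3,4,6,5,9,7,14]

[3,4,6,5,9,7,14]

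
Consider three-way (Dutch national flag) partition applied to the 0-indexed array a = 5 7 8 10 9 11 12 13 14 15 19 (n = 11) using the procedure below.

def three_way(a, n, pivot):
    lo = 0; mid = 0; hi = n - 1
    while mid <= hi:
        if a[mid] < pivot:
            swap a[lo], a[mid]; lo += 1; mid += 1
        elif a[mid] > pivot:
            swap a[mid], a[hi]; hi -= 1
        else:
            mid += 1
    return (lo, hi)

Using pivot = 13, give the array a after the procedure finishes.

5 7 8 10 9 11 12 13 15 19 14

lo=0 mid=0 hi=10
5<13: swap(0,0), lo=1 mid=1 ⇒ 5 7 8 10 9 11 12 13 14 15 19
7<13: swap(1,1), lo=2 mid=2 ⇒ 5 7 8 10 9 11 12 13 14 15 19
8<13: swap(2,2), lo=3 mid=3 ⇒ 5 7 8 10 9 11 12 13 14 15 19
10<13: swap(3,3), lo=4 mid=4 ⇒ 5 7 8 10 9 11 12 13 14 15 19
9<13: swap(4,4), lo=5 mid=5 ⇒ 5 7 8 10 9 11 12 13 14 15 19
11<13: swap(5,5), lo=6 mid=6 ⇒ 5 7 8 10 9 11 12 13 14 15 19
12<13: swap(6,6), lo=7 mid=7 ⇒ 5 7 8 10 9 11 12 13 14 15 19
13=13: mid=8
14>13: swap(8,10), hi=9 ⇒ 5 7 8 10 9 11 12 13 19 15 14
19>13: swap(8,9), hi=8 ⇒ 5 7 8 10 9 11 12 13 15 19 14
15>13: swap(8,8), hi=7 ⇒ 5 7 8 10 9 11 12 13 15 19 14
done. lo=7 hi=7; a=5 7 8 10 9 11 12 13 15 19 14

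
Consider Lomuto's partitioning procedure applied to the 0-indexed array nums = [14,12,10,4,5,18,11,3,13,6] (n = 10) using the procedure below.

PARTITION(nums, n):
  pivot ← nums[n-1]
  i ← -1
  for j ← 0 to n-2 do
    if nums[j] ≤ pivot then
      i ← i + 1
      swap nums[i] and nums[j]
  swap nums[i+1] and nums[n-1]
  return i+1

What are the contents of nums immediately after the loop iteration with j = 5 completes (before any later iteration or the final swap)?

pivot = nums[9] = 6; i = -1
j=0: nums[0]=14 > 6 → no swap
j=1: nums[1]=12 > 6 → no swap
j=2: nums[2]=10 > 6 → no swap
j=3: nums[3]=4 ≤ 6 → i=0, swap nums[0],nums[3] → [4,12,10,14,5,18,11,3,13,6]
j=4: nums[4]=5 ≤ 6 → i=1, swap nums[1],nums[4] → [4,5,10,14,12,18,11,3,13,6]
j=5: nums[5]=18 > 6 → no swap
(after j=5) nums = [4,5,10,14,12,18,11,3,13,6]

[4,5,10,14,12,18,11,3,13,6]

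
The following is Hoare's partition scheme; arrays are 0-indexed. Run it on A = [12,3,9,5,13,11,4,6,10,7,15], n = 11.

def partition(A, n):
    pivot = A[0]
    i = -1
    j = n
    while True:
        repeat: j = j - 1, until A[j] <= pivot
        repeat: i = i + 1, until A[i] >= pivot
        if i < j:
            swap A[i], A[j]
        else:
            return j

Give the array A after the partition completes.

[7,3,9,5,10,11,4,6,13,12,15]

pivot = A[0] = 12; i = -1, j = 11
j→9 (A[9]=7≤12), i→0 (A[0]=12≥12); i<j, swap → [7,3,9,5,13,11,4,6,10,12,15]
j→8 (A[8]=10≤12), i→4 (A[4]=13≥12); i<j, swap → [7,3,9,5,10,11,4,6,13,12,15]
j→7, i→8; i≥j, return j=7. A = [7,3,9,5,10,11,4,6,13,12,15]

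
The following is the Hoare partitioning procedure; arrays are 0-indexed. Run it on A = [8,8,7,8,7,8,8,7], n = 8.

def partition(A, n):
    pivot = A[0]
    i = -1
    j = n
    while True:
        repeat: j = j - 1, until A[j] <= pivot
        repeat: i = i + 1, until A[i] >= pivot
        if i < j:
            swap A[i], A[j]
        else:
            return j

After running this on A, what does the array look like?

[7,8,7,8,7,8,8,8]

pivot=8
j stops at 7 (7), i stops at 0 (8); swap ⇒ [7,8,7,8,7,8,8,8]
j stops at 6 (8), i stops at 1 (8); swap ⇒ [7,8,7,8,7,8,8,8]
j stops at 5 (8), i stops at 3 (8); swap ⇒ [7,8,7,8,7,8,8,8]
j stops at 4, i stops at 5; i≥j ⇒ return 4. A=[7,8,7,8,7,8,8,8]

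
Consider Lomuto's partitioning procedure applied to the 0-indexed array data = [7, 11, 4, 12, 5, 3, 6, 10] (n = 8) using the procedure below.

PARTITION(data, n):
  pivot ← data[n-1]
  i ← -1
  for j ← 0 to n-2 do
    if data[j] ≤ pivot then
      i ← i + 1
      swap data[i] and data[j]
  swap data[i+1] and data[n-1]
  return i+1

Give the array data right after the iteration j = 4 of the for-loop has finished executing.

[7, 4, 5, 12, 11, 3, 6, 10]

pivot=10, i=-1
j=0: 7≤10, i=0, swap(0,0) ⇒ [7, 11, 4, 12, 5, 3, 6, 10]
j=1: 11>10, skip
j=2: 4≤10, i=1, swap(1,2) ⇒ [7, 4, 11, 12, 5, 3, 6, 10]
j=3: 12>10, skip
j=4: 5≤10, i=2, swap(2,4) ⇒ [7, 4, 5, 12, 11, 3, 6, 10]
(after j=4) data = [7, 4, 5, 12, 11, 3, 6, 10]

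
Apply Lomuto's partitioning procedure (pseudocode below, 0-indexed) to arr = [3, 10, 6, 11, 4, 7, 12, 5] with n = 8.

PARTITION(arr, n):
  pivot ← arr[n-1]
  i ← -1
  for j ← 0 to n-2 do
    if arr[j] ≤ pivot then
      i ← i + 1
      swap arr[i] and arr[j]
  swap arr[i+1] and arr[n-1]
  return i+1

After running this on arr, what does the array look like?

pivot = arr[7] = 5; i = -1
j=0: arr[0]=3 ≤ 5 → i=0, swap arr[0],arr[0] (no change) → [3, 10, 6, 11, 4, 7, 12, 5]
j=1: arr[1]=10 > 5 → no swap
j=2: arr[2]=6 > 5 → no swap
j=3: arr[3]=11 > 5 → no swap
j=4: arr[4]=4 ≤ 5 → i=1, swap arr[1],arr[4] → [3, 4, 6, 11, 10, 7, 12, 5]
j=5: arr[5]=7 > 5 → no swap
j=6: arr[6]=12 > 5 → no swap
final swap arr[2],arr[7] → [3, 4, 5, 11, 10, 7, 12, 6]; return 2

[3, 4, 5, 11, 10, 7, 12, 6]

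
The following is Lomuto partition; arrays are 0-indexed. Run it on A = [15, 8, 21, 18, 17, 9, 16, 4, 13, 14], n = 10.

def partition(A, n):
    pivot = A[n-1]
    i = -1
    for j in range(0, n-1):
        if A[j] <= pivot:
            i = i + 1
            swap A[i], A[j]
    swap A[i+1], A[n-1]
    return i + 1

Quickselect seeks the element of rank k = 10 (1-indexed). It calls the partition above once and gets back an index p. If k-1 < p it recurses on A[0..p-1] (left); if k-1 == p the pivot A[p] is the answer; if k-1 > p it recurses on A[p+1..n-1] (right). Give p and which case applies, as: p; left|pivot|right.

pivot = A[9] = 14; i = -1
j=0: A[0]=15 > 14 → no swap
j=1: A[1]=8 ≤ 14 → i=0, swap A[0],A[1] → [8, 15, 21, 18, 17, 9, 16, 4, 13, 14]
j=2: A[2]=21 > 14 → no swap
j=3: A[3]=18 > 14 → no swap
j=4: A[4]=17 > 14 → no swap
j=5: A[5]=9 ≤ 14 → i=1, swap A[1],A[5] → [8, 9, 21, 18, 17, 15, 16, 4, 13, 14]
j=6: A[6]=16 > 14 → no swap
j=7: A[7]=4 ≤ 14 → i=2, swap A[2],A[7] → [8, 9, 4, 18, 17, 15, 16, 21, 13, 14]
j=8: A[8]=13 ≤ 14 → i=3, swap A[3],A[8] → [8, 9, 4, 13, 17, 15, 16, 21, 18, 14]
final swap A[4],A[9] → [8, 9, 4, 13, 14, 15, 16, 21, 18, 17]; return 4
p = 4; k-1 = 9 > 4 ⇒ right

4; right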